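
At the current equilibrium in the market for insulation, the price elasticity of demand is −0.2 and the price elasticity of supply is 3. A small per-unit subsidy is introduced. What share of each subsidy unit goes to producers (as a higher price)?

For a small subsidy around the equilibrium, the benefit split depends on the relative slopes, which at a point are proportional to the elasticities.
Buyer share = εs/(εs + |εd|) = 3/(3 + 0.2) = 0.9375; seller share = |εd|/(εs + |εd|) = 0.0625.
So producers capture 0.0625 of the subsidy.

Producer share = 0.0625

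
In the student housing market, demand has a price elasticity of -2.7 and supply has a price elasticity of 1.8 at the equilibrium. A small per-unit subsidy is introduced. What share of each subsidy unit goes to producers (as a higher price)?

For a small subsidy around the equilibrium, the benefit split depends on the relative slopes, which at a point are proportional to the elasticities.
Buyer share = εs/(εs + |εd|) = 1.8/(1.8 + 2.7) = 0.4; seller share = |εd|/(εs + |εd|) = 0.6.
So producers capture 0.6 of the subsidy.

Producer share = 0.6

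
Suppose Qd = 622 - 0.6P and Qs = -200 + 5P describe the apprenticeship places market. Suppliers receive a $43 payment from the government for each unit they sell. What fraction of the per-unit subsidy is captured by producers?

Pre-subsidy: 622 - 0.6P = -200 + 5P gives P* = 2055/14, Q* = 7475/14.
With the subsidy, sellers receive Ps = Pb + 43 for each unit, where Pb is the price buyers pay.
Supply in terms of Pb becomes Qs = -200 + 5(Pb + 43) = 15 + 5Pb. Setting this equal to demand: 622 - 0.6Pb = 15 + 5Pb, so Pb = 3035/28.
Sellers receive Ps = 3035/28 + 43 = 4239/28; Q' = 622 − 0.6·(3035/28) = 15595/28.
Buyers' price falls by P* − Pb = 2055/14 − 3035/28 = 1075/28; sellers' price rises by Ps − P* = 4239/28 − 2055/14 = 129/28.
So producers capture (129/28)/43 = 3/28 of each unit of subsidy.

Producer share = 3/28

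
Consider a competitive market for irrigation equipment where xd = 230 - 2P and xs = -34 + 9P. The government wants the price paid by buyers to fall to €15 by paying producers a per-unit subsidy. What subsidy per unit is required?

At a buyer price of 15, quantity demanded is 230 − 2·15 = 200.
Sellers supply 200 only when they receive Ps with -34 + 9·Ps = 200, i.e. Ps = 26.
s = Ps − Pb = 26 − 15 = 11.

Required subsidy s = €11 per unit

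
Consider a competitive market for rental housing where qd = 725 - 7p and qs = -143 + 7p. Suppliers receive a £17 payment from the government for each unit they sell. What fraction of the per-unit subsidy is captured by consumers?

Consumer share = 0.5

Pre-subsidy: 725 - 7p = -143 + 7p gives p* = 62, q* = 291.
With the subsidy, sellers receive ps = pb + 17 for each unit, where pb is the price buyers pay.
Supply in terms of pb becomes qs = -143 + 7(pb + 17) = -24 + 7pb. Setting this equal to demand: 725 - 7pb = -24 + 7pb, so pb = 53.5.
Sellers receive ps = 53.5 + 17 = 70.5; q' = 725 − 7·53.5 = 350.5.
Buyers' price falls by p* − pb = 62 − 53.5 = 8.5; sellers' price rises by ps − p* = 70.5 − 62 = 8.5.
So consumers capture 8.5/17 = 0.5 of each unit of subsidy.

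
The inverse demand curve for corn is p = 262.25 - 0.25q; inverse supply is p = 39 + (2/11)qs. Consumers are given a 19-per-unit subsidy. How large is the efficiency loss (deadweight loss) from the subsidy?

Deadweight loss = 418

Pre-subsidy: 262.25 - 0.25q = 39 + (2/11)q gives q* = 517 and p* = 133.
With the rebate, buyers effectively pay pb = ps − 19, where ps is the price sellers receive.
On the curves, pb = 262.25 - 0.25q and ps = 39 + (2/11)q; the wedge ps − pb = 19 gives 39 + (2/11)q − (262.25 - 0.25q) = 19, so q' = 561.
Then pb = 262.25 − 0.25·561 = 122 and ps = 39 + (2/11)·561 = 141.
The subsidy expands output by 561 − 517 = 44 past the efficient level; on those units the gap between marginal cost and willingness to pay runs from 0 up to 19.
DWL = ½ × 19 × 44 = 418.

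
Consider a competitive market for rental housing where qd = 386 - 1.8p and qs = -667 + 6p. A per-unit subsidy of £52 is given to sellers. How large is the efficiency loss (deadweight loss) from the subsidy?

Deadweight loss = £1872

Pre-subsidy: 386 - 1.8p = -667 + 6p gives p* = 135, q* = 143.
With the subsidy, sellers receive ps = pb + 52 for each unit, where pb is the price buyers pay.
Supply in terms of pb becomes qs = -667 + 6(pb + 52) = -355 + 6pb. Setting this equal to demand: 386 - 1.8pb = -355 + 6pb, so pb = 95.
Sellers receive ps = 95 + 52 = 147; q' = 386 − 1.8·95 = 215.
The subsidy expands output by 215 − 143 = 72 past the efficient level; on those units the gap between marginal cost and willingness to pay runs from 0 up to 52.
DWL = ½ × 52 × 72 = 1872.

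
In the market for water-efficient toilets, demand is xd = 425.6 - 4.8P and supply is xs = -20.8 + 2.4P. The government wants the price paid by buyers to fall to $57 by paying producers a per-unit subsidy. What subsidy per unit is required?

Required subsidy s = $15 per unit

At a buyer price of 57, quantity demanded is 425.6 − 4.8·57 = 152.
Sellers supply 152 only when they receive Ps with -20.8 + 2.4·Ps = 152, i.e. Ps = 72.
s = Ps − Pb = 72 − 57 = 15.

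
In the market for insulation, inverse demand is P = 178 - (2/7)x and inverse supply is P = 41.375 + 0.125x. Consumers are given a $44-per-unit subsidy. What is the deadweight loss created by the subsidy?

Deadweight loss = 54208/23

Pre-subsidy: 178 - (2/7)x = 41.375 + 0.125x gives x* = 7651/23 and P* = 1908/23.
With the rebate, buyers effectively pay Pb = Ps − 44, where Ps is the price sellers receive.
On the curves, Pb = 178 - (2/7)x and Ps = 41.375 + 0.125x; the wedge Ps − Pb = 44 gives 41.375 + 0.125x − (178 - (2/7)x) = 44, so x' = 10115/23.
Then Pb = 178 − (2/7)·(10115/23) = 1204/23 and Ps = 41.375 + 0.125·(10115/23) = 2216/23.
The subsidy expands output by 10115/23 − 7651/23 = 2464/23 past the efficient level; on those units the gap between marginal cost and willingness to pay runs from 0 up to 44.
DWL = ½ × 44 × 2464/23 = 54208/23.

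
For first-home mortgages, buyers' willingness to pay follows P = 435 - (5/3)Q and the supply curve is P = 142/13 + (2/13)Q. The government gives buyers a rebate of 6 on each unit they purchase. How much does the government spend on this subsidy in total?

Government cost = 100638/71

Pre-subsidy: 435 - (5/3)Q = 142/13 + (2/13)Q gives Q* = 16539/71 and P* = 3320/71.
With the rebate, buyers effectively pay Pb = Ps − 6, where Ps is the price sellers receive.
On the curves, Pb = 435 - (5/3)Q and Ps = 142/13 + (2/13)Q; the wedge Ps − Pb = 6 gives 142/13 + (2/13)Q − (435 - (5/3)Q) = 6, so Q' = 16773/71.
Then Pb = 435 − (5/3)·(16773/71) = 2930/71 and Ps = 142/13 + (2/13)·(16773/71) = 3356/71.
Government outlay = subsidy × quantity = 6 × 16773/71 = 100638/71.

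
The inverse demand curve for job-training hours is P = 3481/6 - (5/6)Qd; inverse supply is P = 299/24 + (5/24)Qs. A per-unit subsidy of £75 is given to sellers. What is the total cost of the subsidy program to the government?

Government cost = £46275

Pre-subsidy: 3481/6 - (5/6)Q = 299/24 + (5/24)Q gives Q* = 545 and P* = 126.
With the subsidy, sellers receive Ps = Pb + 75 for each unit, where Pb is the price buyers pay.
On the curves, Pb = 3481/6 - (5/6)Q and Ps = 299/24 + (5/24)Q; the wedge Ps − Pb = 75 gives 299/24 + (5/24)Q − (3481/6 - (5/6)Q) = 75, so Q' = 617.
Then Pb = 3481/6 − (5/6)·617 = 66 and Ps = 299/24 + (5/24)·617 = 141.
Government outlay = subsidy × quantity = 75 × 617 = 46275.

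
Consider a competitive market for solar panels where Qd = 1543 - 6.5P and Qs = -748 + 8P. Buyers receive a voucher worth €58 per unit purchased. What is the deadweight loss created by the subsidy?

Deadweight loss = €6032

Pre-subsidy: 1543 - 6.5P = -748 + 8P gives P* = 158, Q* = 516.
With the rebate, buyers effectively pay Pb = Ps − 58, where Ps is the price sellers receive.
Demand in terms of Ps becomes Qd = 1543 − 6.5(Ps − 58) = 1920 - 6.5Ps. Setting this equal to supply: 1920 - 6.5Ps = -748 + 8Ps, so Ps = 184.
Buyers pay Pb = 184 − 58 = 126; Q' = -748 + 8·184 = 724.
The subsidy expands output by 724 − 516 = 208 past the efficient level; on those units the gap between marginal cost and willingness to pay runs from 0 up to 58.
DWL = ½ × 58 × 208 = 6032.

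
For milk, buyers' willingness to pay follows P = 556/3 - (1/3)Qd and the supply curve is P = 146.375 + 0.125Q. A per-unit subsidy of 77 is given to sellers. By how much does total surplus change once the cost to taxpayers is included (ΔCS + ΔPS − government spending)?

Pre-subsidy: 556/3 - (1/3)Q = 146.375 + 0.125Q gives Q* = 85 and P* = 157.
With the subsidy, sellers receive Ps = Pb + 77 for each unit, where Pb is the price buyers pay.
On the curves, Pb = 556/3 - (1/3)Q and Ps = 146.375 + 0.125Q; the wedge Ps − Pb = 77 gives 146.375 + 0.125Q − (556/3 - (1/3)Q) = 77, so Q' = 253.
Then Pb = 556/3 − (1/3)·253 = 101 and Ps = 146.375 + 0.125·253 = 178.
ΔCS = ½(85 + 253)(157 − 101) = 9464; ΔPS = ½(85 + 253)(178 − 157) = 3549.
Government spending = 77 × 253 = 19481.
Net change = 9464 + 3549 − 19481 = -6468. The loss equals the DWL triangle ½·77·168.

Net change in total surplus = -6468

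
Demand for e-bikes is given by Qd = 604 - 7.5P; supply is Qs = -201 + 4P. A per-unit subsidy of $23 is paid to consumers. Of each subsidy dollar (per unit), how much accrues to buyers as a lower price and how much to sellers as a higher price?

Buyers gain $8 per unit; sellers gain $15 per unit

Pre-subsidy: 604 - 7.5P = -201 + 4P gives P* = 70, Q* = 79.
With the rebate, buyers effectively pay Pb = Ps − 23, where Ps is the price sellers receive.
Demand in terms of Ps becomes Qd = 604 − 7.5(Ps − 23) = 776.5 - 7.5Ps. Setting this equal to supply: 776.5 - 7.5Ps = -201 + 4Ps, so Ps = 85.
Buyers pay Pb = 85 − 23 = 62; Q' = -201 + 4·85 = 139.
Buyers' price falls by P* − Pb = 70 − 62 = 8; sellers' price rises by Ps − P* = 85 − 70 = 15.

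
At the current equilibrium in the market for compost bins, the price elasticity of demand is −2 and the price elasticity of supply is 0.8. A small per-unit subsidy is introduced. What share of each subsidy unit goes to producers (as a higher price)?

Producer share = 5/7

For a small subsidy around the equilibrium, the benefit split depends on the relative slopes, which at a point are proportional to the elasticities.
Buyer share = εs/(εs + |εd|) = 0.8/(0.8 + 2) = 2/7; seller share = |εd|/(εs + |εd|) = 5/7.
So producers capture 5/7 of the subsidy.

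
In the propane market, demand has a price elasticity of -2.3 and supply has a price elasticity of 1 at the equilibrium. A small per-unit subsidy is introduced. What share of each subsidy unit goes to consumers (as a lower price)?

For a small subsidy around the equilibrium, the benefit split depends on the relative slopes, which at a point are proportional to the elasticities.
Buyer share = εs/(εs + |εd|) = 1/(1 + 2.3) = 10/33; seller share = |εd|/(εs + |εd|) = 23/33.

Consumer share = 10/33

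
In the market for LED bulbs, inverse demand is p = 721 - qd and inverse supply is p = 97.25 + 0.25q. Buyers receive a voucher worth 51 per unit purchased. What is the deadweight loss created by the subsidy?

Deadweight loss = 1040.4

Pre-subsidy: 721 - q = 97.25 + 0.25q gives q* = 499 and p* = 222.
With the rebate, buyers effectively pay pb = ps − 51, where ps is the price sellers receive.
On the curves, pb = 721 - q and ps = 97.25 + 0.25q; the wedge ps − pb = 51 gives 97.25 + 0.25q − (721 - q) = 51, so q' = 539.8.
Then pb = 721 − 1·539.8 = 181.2 and ps = 97.25 + 0.25·539.8 = 232.2.
The subsidy expands output by 539.8 − 499 = 40.8 past the efficient level; on those units the gap between marginal cost and willingness to pay runs from 0 up to 51.
DWL = ½ × 51 × 40.8 = 1040.4.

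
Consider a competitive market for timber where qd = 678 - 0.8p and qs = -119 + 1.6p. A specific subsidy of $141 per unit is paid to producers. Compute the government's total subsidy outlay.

Pre-subsidy: 678 - 0.8p = -119 + 1.6p gives p* = 3985/12, q* = 1237/3.
With the subsidy, sellers receive ps = pb + 141 for each unit, where pb is the price buyers pay.
Supply in terms of pb becomes qs = -119 + 1.6(pb + 141) = 106.6 + 1.6pb. Setting this equal to demand: 678 - 0.8pb = 106.6 + 1.6pb, so pb = 2857/12.
Sellers receive ps = 2857/12 + 141 = 4549/12; q' = 678 − 0.8·(2857/12) = 7313/15.
Government outlay = subsidy × quantity = 141 × 7313/15 = 68742.2.

Government cost = $68742.2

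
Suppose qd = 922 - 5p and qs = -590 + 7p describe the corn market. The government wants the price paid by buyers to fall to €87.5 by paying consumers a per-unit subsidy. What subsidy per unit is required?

At a buyer price of 87.5, quantity demanded is 922 − 5·87.5 = 484.5.
Sellers supply 484.5 only when they receive ps with -590 + 7·ps = 484.5, i.e. ps = 153.5.
s = ps − pb = 153.5 − 87.5 = 66.

Required subsidy s = €66 per unit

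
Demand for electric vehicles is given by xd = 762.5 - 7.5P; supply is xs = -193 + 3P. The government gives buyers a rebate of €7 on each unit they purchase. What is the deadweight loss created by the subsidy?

Pre-subsidy: 762.5 - 7.5P = -193 + 3P gives P* = 91, x* = 80.
With the rebate, buyers effectively pay Pb = Ps − 7, where Ps is the price sellers receive.
Demand in terms of Ps becomes xd = 762.5 − 7.5(Ps − 7) = 815 - 7.5Ps. Setting this equal to supply: 815 - 7.5Ps = -193 + 3Ps, so Ps = 96.
Buyers pay Pb = 96 − 7 = 89; x' = -193 + 3·96 = 95.
The subsidy expands output by 95 − 80 = 15 past the efficient level; on those units the gap between marginal cost and willingness to pay runs from 0 up to 7.
DWL = ½ × 7 × 15 = 52.5.

Deadweight loss = €52.5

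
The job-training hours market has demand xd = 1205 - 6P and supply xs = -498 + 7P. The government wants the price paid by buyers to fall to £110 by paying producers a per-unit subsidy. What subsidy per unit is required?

Required subsidy s = £39 per unit

At a buyer price of 110, quantity demanded is 1205 − 6·110 = 545.
Sellers supply 545 only when they receive Ps with -498 + 7·Ps = 545, i.e. Ps = 149.
s = Ps − Pb = 149 − 110 = 39.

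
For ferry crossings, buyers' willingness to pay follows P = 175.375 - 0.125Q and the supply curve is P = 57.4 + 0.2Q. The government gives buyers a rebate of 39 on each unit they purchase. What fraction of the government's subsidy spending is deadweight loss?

Pre-subsidy: 175.375 - 0.125Q = 57.4 + 0.2Q gives Q* = 363 and P* = 130.
With the rebate, buyers effectively pay Pb = Ps − 39, where Ps is the price sellers receive.
On the curves, Pb = 175.375 - 0.125Q and Ps = 57.4 + 0.2Q; the wedge Ps − Pb = 39 gives 57.4 + 0.2Q − (175.375 - 0.125Q) = 39, so Q' = 483.
Then Pb = 175.375 − 0.125·483 = 115 and Ps = 57.4 + 0.2·483 = 154.
ΔCS = ½(363 + 483)(130 − 115) = 6345; ΔPS = ½(363 + 483)(154 − 130) = 10152.
Government spending = 39 × 483 = 18837.
DWL = ½ × 39 × (483 − 363) = 2340; fraction = 2340 / 18837 = 20/161.

DWL / government spending = 20/161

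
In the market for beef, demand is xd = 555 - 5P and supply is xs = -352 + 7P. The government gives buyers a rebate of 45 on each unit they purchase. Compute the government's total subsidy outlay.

Pre-subsidy: 555 - 5P = -352 + 7P gives P* = 907/12, x* = 2125/12.
With the rebate, buyers effectively pay Pb = Ps − 45, where Ps is the price sellers receive.
Demand in terms of Ps becomes xd = 555 − 5(Ps − 45) = 780 - 5Ps. Setting this equal to supply: 780 - 5Ps = -352 + 7Ps, so Ps = 283/3.
Buyers pay Pb = 283/3 − 45 = 148/3; x' = -352 + 7·(283/3) = 925/3.
Government outlay = subsidy × quantity = 45 × 925/3 = 13875.

Government cost = 13875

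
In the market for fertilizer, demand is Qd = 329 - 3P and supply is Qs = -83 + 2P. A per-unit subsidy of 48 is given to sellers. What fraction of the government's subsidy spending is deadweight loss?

DWL / government spending = 144/697

Pre-subsidy: 329 - 3P = -83 + 2P gives P* = 82.4, Q* = 81.8.
With the subsidy, sellers receive Ps = Pb + 48 for each unit, where Pb is the price buyers pay.
Supply in terms of Pb becomes Qs = -83 + 2(Pb + 48) = 13 + 2Pb. Setting this equal to demand: 329 - 3Pb = 13 + 2Pb, so Pb = 63.2.
Sellers receive Ps = 63.2 + 48 = 111.2; Q' = 329 − 3·63.2 = 139.4.
ΔCS = ½(81.8 + 139.4)(82.4 − 63.2) = 2123.52; ΔPS = ½(81.8 + 139.4)(111.2 − 82.4) = 3185.28.
Government spending = 48 × 139.4 = 6691.2.
DWL = ½ × 48 × (139.4 − 81.8) = 1382.4; fraction = 1382.4 / 6691.2 = 144/697.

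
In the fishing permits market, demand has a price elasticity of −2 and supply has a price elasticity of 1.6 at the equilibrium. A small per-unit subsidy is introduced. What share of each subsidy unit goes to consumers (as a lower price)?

For a small subsidy around the equilibrium, the benefit split depends on the relative slopes, which at a point are proportional to the elasticities.
Buyer share = εs/(εs + |εd|) = 1.6/(1.6 + 2) = 4/9; seller share = |εd|/(εs + |εd|) = 5/9.

Consumer share = 4/9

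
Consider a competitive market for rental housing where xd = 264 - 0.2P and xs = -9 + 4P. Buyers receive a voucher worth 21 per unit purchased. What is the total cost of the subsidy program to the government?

Government cost = 5355

Pre-subsidy: 264 - 0.2P = -9 + 4P gives P* = 65, x* = 251.
With the rebate, buyers effectively pay Pb = Ps − 21, where Ps is the price sellers receive.
Demand in terms of Ps becomes xd = 264 − 0.2(Ps − 21) = 268.2 - 0.2Ps. Setting this equal to supply: 268.2 - 0.2Ps = -9 + 4Ps, so Ps = 66.
Buyers pay Pb = 66 − 21 = 45; x' = -9 + 4·66 = 255.
Government outlay = subsidy × quantity = 21 × 255 = 5355.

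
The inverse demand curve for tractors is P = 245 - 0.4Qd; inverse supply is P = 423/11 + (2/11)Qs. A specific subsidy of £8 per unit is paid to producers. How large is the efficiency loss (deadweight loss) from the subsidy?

Deadweight loss = £55

Pre-subsidy: 245 - 0.4Q = 423/11 + (2/11)Q gives Q* = 355 and P* = 103.
With the subsidy, sellers receive Ps = Pb + 8 for each unit, where Pb is the price buyers pay.
On the curves, Pb = 245 - 0.4Q and Ps = 423/11 + (2/11)Q; the wedge Ps − Pb = 8 gives 423/11 + (2/11)Q − (245 - 0.4Q) = 8, so Q' = 368.75.
Then Pb = 245 − 0.4·368.75 = 97.5 and Ps = 423/11 + (2/11)·368.75 = 105.5.
The subsidy expands output by 368.75 − 355 = 13.75 past the efficient level; on those units the gap between marginal cost and willingness to pay runs from 0 up to 8.
DWL = ½ × 8 × 13.75 = 55.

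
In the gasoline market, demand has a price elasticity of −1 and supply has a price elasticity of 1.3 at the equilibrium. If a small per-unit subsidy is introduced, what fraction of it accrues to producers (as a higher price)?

Producer share = 10/23

For a small subsidy around the equilibrium, the benefit split depends on the relative slopes, which at a point are proportional to the elasticities.
Buyer share = εs/(εs + |εd|) = 1.3/(1.3 + 1) = 13/23; seller share = |εd|/(εs + |εd|) = 10/23.
So producers capture 10/23 of the subsidy.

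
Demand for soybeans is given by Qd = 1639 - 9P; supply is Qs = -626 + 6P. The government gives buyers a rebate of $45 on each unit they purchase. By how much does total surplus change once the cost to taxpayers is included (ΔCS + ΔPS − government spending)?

Pre-subsidy: 1639 - 9P = -626 + 6P gives P* = 151, Q* = 280.
With the rebate, buyers effectively pay Pb = Ps − 45, where Ps is the price sellers receive.
Demand in terms of Ps becomes Qd = 1639 − 9(Ps − 45) = 2044 - 9Ps. Setting this equal to supply: 2044 - 9Ps = -626 + 6Ps, so Ps = 178.
Buyers pay Pb = 178 − 45 = 133; Q' = -626 + 6·178 = 442.
ΔCS = ½(280 + 442)(151 − 133) = 6498; ΔPS = ½(280 + 442)(178 − 151) = 9747.
Government spending = 45 × 442 = 19890.
Net change = 6498 + 9747 − 19890 = -3645. The loss equals the DWL triangle ½·45·162.

Net change in total surplus = -$3645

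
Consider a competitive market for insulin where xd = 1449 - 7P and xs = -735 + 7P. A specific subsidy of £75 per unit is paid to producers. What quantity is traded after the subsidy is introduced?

Pre-subsidy: 1449 - 7P = -735 + 7P gives P* = 156, x* = 357.
With the subsidy, sellers receive Ps = Pb + 75 for each unit, where Pb is the price buyers pay.
Supply in terms of Pb becomes xs = -735 + 7(Pb + 75) = -210 + 7Pb. Setting this equal to demand: 1449 - 7Pb = -210 + 7Pb, so Pb = 118.5.
Sellers receive Ps = 118.5 + 75 = 193.5; x' = 1449 − 7·118.5 = 619.5.

x' = 619.5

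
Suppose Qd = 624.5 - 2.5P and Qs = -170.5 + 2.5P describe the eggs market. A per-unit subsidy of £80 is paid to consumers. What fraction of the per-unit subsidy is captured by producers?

Producer share = 0.5

Pre-subsidy: 624.5 - 2.5P = -170.5 + 2.5P gives P* = 159, Q* = 227.
With the rebate, buyers effectively pay Pb = Ps − 80, where Ps is the price sellers receive.
Demand in terms of Ps becomes Qd = 624.5 − 2.5(Ps − 80) = 824.5 - 2.5Ps. Setting this equal to supply: 824.5 - 2.5Ps = -170.5 + 2.5Ps, so Ps = 199.
Buyers pay Pb = 199 − 80 = 119; Q' = -170.5 + 2.5·199 = 327.
Buyers' price falls by P* − Pb = 159 − 119 = 40; sellers' price rises by Ps − P* = 199 − 159 = 40.
So producers capture 40/80 = 0.5 of each unit of subsidy.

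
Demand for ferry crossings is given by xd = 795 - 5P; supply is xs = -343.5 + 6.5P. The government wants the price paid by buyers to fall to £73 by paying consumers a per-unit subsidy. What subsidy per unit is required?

At a buyer price of 73, quantity demanded is 795 − 5·73 = 430.
Sellers supply 430 only when they receive Ps with -343.5 + 6.5·Ps = 430, i.e. Ps = 119.
s = Ps − Pb = 119 − 73 = 46.

Required subsidy s = £46 per unit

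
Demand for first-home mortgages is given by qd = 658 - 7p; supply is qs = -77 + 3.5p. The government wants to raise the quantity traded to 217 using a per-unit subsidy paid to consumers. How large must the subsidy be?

At q = 217, invert demand for the buyer price: pb = (658 − 217)/7 = 63; invert supply for the seller price: ps = (217 − (-77))/3.5 = 84.
The subsidy must fill the gap: s = ps − pb = 84 − 63 = 21.

Required subsidy s = 21 per unit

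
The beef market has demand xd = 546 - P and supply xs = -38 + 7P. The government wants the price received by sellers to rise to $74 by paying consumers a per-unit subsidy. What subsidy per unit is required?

At a seller price of 74, quantity supplied is -38 + 7·74 = 480.
Buyers absorb 480 only when they pay Pb with 546 − 1·Pb = 480, i.e. Pb = 66.
s = Ps − Pb = 74 − 66 = 8.

Required subsidy s = $8 per unit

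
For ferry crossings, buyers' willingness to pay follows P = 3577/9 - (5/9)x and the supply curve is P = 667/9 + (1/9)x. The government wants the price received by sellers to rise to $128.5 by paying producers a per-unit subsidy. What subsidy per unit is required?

Required subsidy s = $3 per unit

At a seller price of 128.5, quantity supplied is -667 + 9·128.5 = 489.5.
Buyers absorb 489.5 only when they pay Pb = 3577/9 − (5/9)·489.5 = 125.5.
s = Ps − Pb = 128.5 − 125.5 = 3.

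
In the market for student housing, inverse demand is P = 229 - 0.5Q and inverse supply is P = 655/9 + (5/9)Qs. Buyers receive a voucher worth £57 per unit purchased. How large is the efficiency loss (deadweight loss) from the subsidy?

Deadweight loss = £1539

Pre-subsidy: 229 - 0.5Q = 655/9 + (5/9)Q gives Q* = 148 and P* = 155.
With the rebate, buyers effectively pay Pb = Ps − 57, where Ps is the price sellers receive.
On the curves, Pb = 229 - 0.5Q and Ps = 655/9 + (5/9)Q; the wedge Ps − Pb = 57 gives 655/9 + (5/9)Q − (229 - 0.5Q) = 57, so Q' = 202.
Then Pb = 229 − 0.5·202 = 128 and Ps = 655/9 + (5/9)·202 = 185.
The subsidy expands output by 202 − 148 = 54 past the efficient level; on those units the gap between marginal cost and willingness to pay runs from 0 up to 57.
DWL = ½ × 57 × 54 = 1539.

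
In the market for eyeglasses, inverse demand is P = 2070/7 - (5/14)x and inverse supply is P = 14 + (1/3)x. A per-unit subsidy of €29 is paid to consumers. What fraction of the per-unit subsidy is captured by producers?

Producer share = 14/29

Pre-subsidy: 2070/7 - (5/14)x = 14 + (1/3)x gives x* = 408 and P* = 150.
With the rebate, buyers effectively pay Pb = Ps − 29, where Ps is the price sellers receive.
On the curves, Pb = 2070/7 - (5/14)x and Ps = 14 + (1/3)x; the wedge Ps − Pb = 29 gives 14 + (1/3)x − (2070/7 - (5/14)x) = 29, so x' = 450.
Then Pb = 2070/7 − (5/14)·450 = 135 and Ps = 14 + (1/3)·450 = 164.
Buyers' price falls by P* − Pb = 150 − 135 = 15; sellers' price rises by Ps − P* = 164 − 150 = 14.
So producers capture 14/29 = 14/29 of each unit of subsidy.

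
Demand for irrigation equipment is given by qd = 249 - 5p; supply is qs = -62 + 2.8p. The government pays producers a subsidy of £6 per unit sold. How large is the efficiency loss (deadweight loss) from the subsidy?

Pre-subsidy: 249 - 5p = -62 + 2.8p gives p* = 1555/39, q* = 1936/39.
With the subsidy, sellers receive ps = pb + 6 for each unit, where pb is the price buyers pay.
Supply in terms of pb becomes qs = -62 + 2.8(pb + 6) = -45.2 + 2.8pb. Setting this equal to demand: 249 - 5pb = -45.2 + 2.8pb, so pb = 1471/39.
Sellers receive ps = 1471/39 + 6 = 1705/39; q' = 249 − 5·(1471/39) = 2356/39.
The subsidy expands output by 2356/39 − 1936/39 = 140/13 past the efficient level; on those units the gap between marginal cost and willingness to pay runs from 0 up to 6.
DWL = ½ × 6 × 140/13 = 420/13.

Deadweight loss = 420/13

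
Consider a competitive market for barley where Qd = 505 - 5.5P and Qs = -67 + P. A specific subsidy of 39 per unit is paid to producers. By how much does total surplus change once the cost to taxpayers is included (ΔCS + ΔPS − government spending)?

Pre-subsidy: 505 - 5.5P = -67 + P gives P* = 88, Q* = 21.
With the subsidy, sellers receive Ps = Pb + 39 for each unit, where Pb is the price buyers pay.
Supply in terms of Pb becomes Qs = -67 + 1(Pb + 39) = -28 + Pb. Setting this equal to demand: 505 - 5.5Pb = -28 + Pb, so Pb = 82.
Sellers receive Ps = 82 + 39 = 121; Q' = 505 − 5.5·82 = 54.
ΔCS = ½(21 + 54)(88 − 82) = 225; ΔPS = ½(21 + 54)(121 − 88) = 1237.5.
Government spending = 39 × 54 = 2106.
Net change = 225 + 1237.5 − 2106 = -643.5. The loss equals the DWL triangle ½·39·33.

Net change in total surplus = -643.5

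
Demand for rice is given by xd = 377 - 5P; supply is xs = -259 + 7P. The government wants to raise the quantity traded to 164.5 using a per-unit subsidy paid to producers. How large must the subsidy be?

At x = 164.5, invert demand for the buyer price: Pb = (377 − 164.5)/5 = 42.5; invert supply for the seller price: Ps = (164.5 − (-259))/7 = 60.5.
The subsidy must fill the gap: s = Ps − Pb = 60.5 − 42.5 = 18.

Required subsidy s = 18 per unit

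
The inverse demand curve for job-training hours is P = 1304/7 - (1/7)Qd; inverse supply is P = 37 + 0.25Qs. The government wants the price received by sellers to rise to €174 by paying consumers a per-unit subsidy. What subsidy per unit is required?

Required subsidy s = €66 per unit

At a seller price of 174, quantity supplied is -148 + 4·174 = 548.
Buyers absorb 548 only when they pay Pb = 1304/7 − (1/7)·548 = 108.
s = Ps − Pb = 174 − 108 = 66.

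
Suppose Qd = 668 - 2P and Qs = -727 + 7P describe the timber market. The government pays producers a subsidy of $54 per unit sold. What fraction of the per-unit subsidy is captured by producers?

Producer share = 2/9

Pre-subsidy: 668 - 2P = -727 + 7P gives P* = 155, Q* = 358.
With the subsidy, sellers receive Ps = Pb + 54 for each unit, where Pb is the price buyers pay.
Supply in terms of Pb becomes Qs = -727 + 7(Pb + 54) = -349 + 7Pb. Setting this equal to demand: 668 - 2Pb = -349 + 7Pb, so Pb = 113.
Sellers receive Ps = 113 + 54 = 167; Q' = 668 − 2·113 = 442.
Buyers' price falls by P* − Pb = 155 − 113 = 42; sellers' price rises by Ps − P* = 167 − 155 = 12.
So producers capture 12/54 = 2/9 of each unit of subsidy.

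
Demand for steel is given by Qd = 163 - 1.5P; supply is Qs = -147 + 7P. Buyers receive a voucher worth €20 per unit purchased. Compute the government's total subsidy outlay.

Pre-subsidy: 163 - 1.5P = -147 + 7P gives P* = 620/17, Q* = 1841/17.
With the rebate, buyers effectively pay Pb = Ps − 20, where Ps is the price sellers receive.
Demand in terms of Ps becomes Qd = 163 − 1.5(Ps − 20) = 193 - 1.5Ps. Setting this equal to supply: 193 - 1.5Ps = -147 + 7Ps, so Ps = 40.
Buyers pay Pb = 40 − 20 = 20; Q' = -147 + 7·40 = 133.
Government outlay = subsidy × quantity = 20 × 133 = 2660.

Government cost = €2660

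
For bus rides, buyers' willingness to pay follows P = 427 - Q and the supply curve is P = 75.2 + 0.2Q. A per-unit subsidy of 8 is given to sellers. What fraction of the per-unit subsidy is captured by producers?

Producer share = 1/6

Pre-subsidy: 427 - Q = 75.2 + 0.2Q gives Q* = 1759/6 and P* = 803/6.
With the subsidy, sellers receive Ps = Pb + 8 for each unit, where Pb is the price buyers pay.
On the curves, Pb = 427 - Q and Ps = 75.2 + 0.2Q; the wedge Ps − Pb = 8 gives 75.2 + 0.2Q − (427 - Q) = 8, so Q' = 1799/6.
Then Pb = 427 − 1·(1799/6) = 763/6 and Ps = 75.2 + 0.2·(1799/6) = 811/6.
Buyers' price falls by P* − Pb = 803/6 − 763/6 = 20/3; sellers' price rises by Ps − P* = 811/6 − 803/6 = 4/3.
So producers capture (4/3)/8 = 1/6 of each unit of subsidy.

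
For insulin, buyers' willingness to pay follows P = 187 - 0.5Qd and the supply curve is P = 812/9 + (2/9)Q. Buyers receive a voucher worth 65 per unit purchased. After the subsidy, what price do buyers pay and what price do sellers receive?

Buyers pay 75; sellers receive 140

Pre-subsidy: 187 - 0.5Q = 812/9 + (2/9)Q gives Q* = 134 and P* = 120.
With the rebate, buyers effectively pay Pb = Ps − 65, where Ps is the price sellers receive.
On the curves, Pb = 187 - 0.5Q and Ps = 812/9 + (2/9)Q; the wedge Ps − Pb = 65 gives 812/9 + (2/9)Q − (187 - 0.5Q) = 65, so Q' = 224.
Then Pb = 187 − 0.5·224 = 75 and Ps = 812/9 + (2/9)·224 = 140.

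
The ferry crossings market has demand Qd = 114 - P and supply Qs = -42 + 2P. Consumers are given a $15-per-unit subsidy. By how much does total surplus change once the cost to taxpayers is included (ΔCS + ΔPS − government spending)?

Net change in total surplus = -$75

Pre-subsidy: 114 - P = -42 + 2P gives P* = 52, Q* = 62.
With the rebate, buyers effectively pay Pb = Ps − 15, where Ps is the price sellers receive.
Demand in terms of Ps becomes Qd = 114 − 1(Ps − 15) = 129 - Ps. Setting this equal to supply: 129 - Ps = -42 + 2Ps, so Ps = 57.
Buyers pay Pb = 57 − 15 = 42; Q' = -42 + 2·57 = 72.
ΔCS = ½(62 + 72)(52 − 42) = 670; ΔPS = ½(62 + 72)(57 − 52) = 335.
Government spending = 15 × 72 = 1080.
Net change = 670 + 335 − 1080 = -75. The loss equals the DWL triangle ½·15·10.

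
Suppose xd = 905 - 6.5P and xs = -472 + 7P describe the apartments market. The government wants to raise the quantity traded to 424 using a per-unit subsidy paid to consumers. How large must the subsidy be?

Required subsidy s = 54 per unit

At x = 424, invert demand for the buyer price: Pb = (905 − 424)/6.5 = 74; invert supply for the seller price: Ps = (424 − (-472))/7 = 128.
The subsidy must fill the gap: s = Ps − Pb = 128 − 74 = 54.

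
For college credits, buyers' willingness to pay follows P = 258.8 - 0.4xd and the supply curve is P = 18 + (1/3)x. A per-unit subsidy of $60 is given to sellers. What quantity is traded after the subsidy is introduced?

x' = 4512/11

Pre-subsidy: 258.8 - 0.4x = 18 + (1/3)x gives x* = 3612/11 and P* = 1402/11.
With the subsidy, sellers receive Ps = Pb + 60 for each unit, where Pb is the price buyers pay.
On the curves, Pb = 258.8 - 0.4x and Ps = 18 + (1/3)x; the wedge Ps − Pb = 60 gives 18 + (1/3)x − (258.8 - 0.4x) = 60, so x' = 4512/11.
Then Pb = 258.8 − 0.4·(4512/11) = 1042/11 and Ps = 18 + (1/3)·(4512/11) = 1702/11.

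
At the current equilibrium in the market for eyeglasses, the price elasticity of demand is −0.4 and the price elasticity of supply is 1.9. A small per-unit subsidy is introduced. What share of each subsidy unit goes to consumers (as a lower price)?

For a small subsidy around the equilibrium, the benefit split depends on the relative slopes, which at a point are proportional to the elasticities.
Buyer share = εs/(εs + |εd|) = 1.9/(1.9 + 0.4) = 19/23; seller share = |εd|/(εs + |εd|) = 4/23.

Consumer share = 19/23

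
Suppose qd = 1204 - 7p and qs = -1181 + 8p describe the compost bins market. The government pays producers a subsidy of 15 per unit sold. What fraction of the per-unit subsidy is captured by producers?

Pre-subsidy: 1204 - 7p = -1181 + 8p gives p* = 159, q* = 91.
With the subsidy, sellers receive ps = pb + 15 for each unit, where pb is the price buyers pay.
Supply in terms of pb becomes qs = -1181 + 8(pb + 15) = -1061 + 8pb. Setting this equal to demand: 1204 - 7pb = -1061 + 8pb, so pb = 151.
Sellers receive ps = 151 + 15 = 166; q' = 1204 − 7·151 = 147.
Buyers' price falls by p* − pb = 159 − 151 = 8; sellers' price rises by ps − p* = 166 − 159 = 7.
So producers capture 7/15 = 7/15 of each unit of subsidy.

Producer share = 7/15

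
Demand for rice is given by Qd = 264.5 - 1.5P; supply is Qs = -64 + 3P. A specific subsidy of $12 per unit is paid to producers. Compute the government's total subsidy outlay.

Pre-subsidy: 264.5 - 1.5P = -64 + 3P gives P* = 73, Q* = 155.
With the subsidy, sellers receive Ps = Pb + 12 for each unit, where Pb is the price buyers pay.
Supply in terms of Pb becomes Qs = -64 + 3(Pb + 12) = -28 + 3Pb. Setting this equal to demand: 264.5 - 1.5Pb = -28 + 3Pb, so Pb = 65.
Sellers receive Ps = 65 + 12 = 77; Q' = 264.5 − 1.5·65 = 167.
Government outlay = subsidy × quantity = 12 × 167 = 2004.

Government cost = $2004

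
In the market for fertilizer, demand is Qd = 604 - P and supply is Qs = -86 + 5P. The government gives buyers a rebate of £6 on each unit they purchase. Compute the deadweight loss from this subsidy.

Pre-subsidy: 604 - P = -86 + 5P gives P* = 115, Q* = 489.
With the rebate, buyers effectively pay Pb = Ps − 6, where Ps is the price sellers receive.
Demand in terms of Ps becomes Qd = 604 − 1(Ps − 6) = 610 - Ps. Setting this equal to supply: 610 - Ps = -86 + 5Ps, so Ps = 116.
Buyers pay Pb = 116 − 6 = 110; Q' = -86 + 5·116 = 494.
The subsidy expands output by 494 − 489 = 5 past the efficient level; on those units the gap between marginal cost and willingness to pay runs from 0 up to 6.
DWL = ½ × 6 × 5 = 15.

Deadweight loss = £15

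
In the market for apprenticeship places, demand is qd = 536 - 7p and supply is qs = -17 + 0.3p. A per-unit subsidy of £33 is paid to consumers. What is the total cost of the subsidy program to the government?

Government cost = 36663/73

Pre-subsidy: 536 - 7p = -17 + 0.3p gives p* = 5530/73, q* = 418/73.
With the rebate, buyers effectively pay pb = ps − 33, where ps is the price sellers receive.
Demand in terms of ps becomes qd = 536 − 7(ps − 33) = 767 - 7ps. Setting this equal to supply: 767 - 7ps = -17 + 0.3ps, so ps = 7840/73.
Buyers pay pb = 7840/73 − 33 = 5431/73; q' = -17 + 0.3·(7840/73) = 1111/73.
Government outlay = subsidy × quantity = 33 × 1111/73 = 36663/73.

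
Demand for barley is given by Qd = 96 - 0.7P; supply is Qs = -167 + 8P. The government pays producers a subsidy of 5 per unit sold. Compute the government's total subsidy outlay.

Pre-subsidy: 96 - 0.7P = -167 + 8P gives P* = 2630/87, Q* = 6511/87.
With the subsidy, sellers receive Ps = Pb + 5 for each unit, where Pb is the price buyers pay.
Supply in terms of Pb becomes Qs = -167 + 8(Pb + 5) = -127 + 8Pb. Setting this equal to demand: 96 - 0.7Pb = -127 + 8Pb, so Pb = 2230/87.
Sellers receive Ps = 2230/87 + 5 = 2665/87; Q' = 96 − 0.7·(2230/87) = 6791/87.
Government outlay = subsidy × quantity = 5 × 6791/87 = 33955/87.

Government cost = 33955/87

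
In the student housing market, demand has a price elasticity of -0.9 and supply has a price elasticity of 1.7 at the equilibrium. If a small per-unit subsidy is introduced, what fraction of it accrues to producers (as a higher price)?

For a small subsidy around the equilibrium, the benefit split depends on the relative slopes, which at a point are proportional to the elasticities.
Buyer share = εs/(εs + |εd|) = 1.7/(1.7 + 0.9) = 17/26; seller share = |εd|/(εs + |εd|) = 9/26.
So producers capture 9/26 of the subsidy.

Producer share = 9/26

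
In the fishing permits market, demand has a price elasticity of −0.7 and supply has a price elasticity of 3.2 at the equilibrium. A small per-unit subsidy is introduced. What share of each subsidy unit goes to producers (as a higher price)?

Producer share = 7/39

For a small subsidy around the equilibrium, the benefit split depends on the relative slopes, which at a point are proportional to the elasticities.
Buyer share = εs/(εs + |εd|) = 3.2/(3.2 + 0.7) = 32/39; seller share = |εd|/(εs + |εd|) = 7/39.
So producers capture 7/39 of the subsidy.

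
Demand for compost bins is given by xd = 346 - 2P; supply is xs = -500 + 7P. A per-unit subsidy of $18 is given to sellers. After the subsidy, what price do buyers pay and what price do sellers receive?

Pre-subsidy: 346 - 2P = -500 + 7P gives P* = 94, x* = 158.
With the subsidy, sellers receive Ps = Pb + 18 for each unit, where Pb is the price buyers pay.
Supply in terms of Pb becomes xs = -500 + 7(Pb + 18) = -374 + 7Pb. Setting this equal to demand: 346 - 2Pb = -374 + 7Pb, so Pb = 80.
Sellers receive Ps = 80 + 18 = 98; x' = 346 − 2·80 = 186.

Buyers pay $80; sellers receive $98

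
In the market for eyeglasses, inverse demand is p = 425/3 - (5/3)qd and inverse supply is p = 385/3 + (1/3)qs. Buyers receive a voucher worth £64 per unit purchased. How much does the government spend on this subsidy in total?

Pre-subsidy: 425/3 - (5/3)q = 385/3 + (1/3)q gives q* = 20/3 and p* = 1175/9.
With the rebate, buyers effectively pay pb = ps − 64, where ps is the price sellers receive.
On the curves, pb = 425/3 - (5/3)q and ps = 385/3 + (1/3)q; the wedge ps − pb = 64 gives 385/3 + (1/3)q − (425/3 - (5/3)q) = 64, so q' = 116/3.
Then pb = 425/3 − (5/3)·(116/3) = 695/9 and ps = 385/3 + (1/3)·(116/3) = 1271/9.
Government outlay = subsidy × quantity = 64 × 116/3 = 7424/3.

Government cost = 7424/3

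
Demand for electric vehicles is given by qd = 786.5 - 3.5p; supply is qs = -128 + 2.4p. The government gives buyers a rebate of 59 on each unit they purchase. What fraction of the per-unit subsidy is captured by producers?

Pre-subsidy: 786.5 - 3.5p = -128 + 2.4p gives p* = 155, q* = 244.
With the rebate, buyers effectively pay pb = ps − 59, where ps is the price sellers receive.
Demand in terms of ps becomes qd = 786.5 − 3.5(ps − 59) = 993 - 3.5ps. Setting this equal to supply: 993 - 3.5ps = -128 + 2.4ps, so ps = 190.
Buyers pay pb = 190 − 59 = 131; q' = -128 + 2.4·190 = 328.
Buyers' price falls by p* − pb = 155 − 131 = 24; sellers' price rises by ps − p* = 190 − 155 = 35.
So producers capture 35/59 = 35/59 of each unit of subsidy.

Producer share = 35/59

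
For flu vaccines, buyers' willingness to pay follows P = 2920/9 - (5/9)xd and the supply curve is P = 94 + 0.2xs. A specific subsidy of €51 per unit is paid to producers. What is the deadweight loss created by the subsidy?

Deadweight loss = €1721.25

Pre-subsidy: 2920/9 - (5/9)x = 94 + 0.2x gives x* = 305 and P* = 155.
With the subsidy, sellers receive Ps = Pb + 51 for each unit, where Pb is the price buyers pay.
On the curves, Pb = 2920/9 - (5/9)x and Ps = 94 + 0.2x; the wedge Ps − Pb = 51 gives 94 + 0.2x − (2920/9 - (5/9)x) = 51, so x' = 372.5.
Then Pb = 2920/9 − (5/9)·372.5 = 117.5 and Ps = 94 + 0.2·372.5 = 168.5.
The subsidy expands output by 372.5 − 305 = 67.5 past the efficient level; on those units the gap between marginal cost and willingness to pay runs from 0 up to 51.
DWL = ½ × 51 × 67.5 = 1721.25.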